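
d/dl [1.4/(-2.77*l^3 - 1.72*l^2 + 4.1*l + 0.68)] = (11.634*l^2 + 4.816*l - 5.74)/(2.77*l^3 + 1.72*l^2 - 4.1*l - 0.68)^2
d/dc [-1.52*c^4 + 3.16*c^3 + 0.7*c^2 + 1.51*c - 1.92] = -6.08*c^3 + 9.48*c^2 + 1.4*c + 1.51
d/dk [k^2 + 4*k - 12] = 2*k + 4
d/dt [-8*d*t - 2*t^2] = -8*d - 4*t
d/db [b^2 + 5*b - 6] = 2*b + 5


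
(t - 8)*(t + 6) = t^2 - 2*t - 48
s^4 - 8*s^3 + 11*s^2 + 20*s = s*(s - 5)*(s - 4)*(s + 1)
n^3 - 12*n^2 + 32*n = n*(n - 8)*(n - 4)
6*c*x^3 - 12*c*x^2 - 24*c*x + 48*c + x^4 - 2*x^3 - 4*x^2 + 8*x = (6*c + x)*(x - 2)^2*(x + 2)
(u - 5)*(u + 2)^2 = u^3 - u^2 - 16*u - 20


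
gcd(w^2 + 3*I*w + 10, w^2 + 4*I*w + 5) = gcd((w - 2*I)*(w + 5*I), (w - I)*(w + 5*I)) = w + 5*I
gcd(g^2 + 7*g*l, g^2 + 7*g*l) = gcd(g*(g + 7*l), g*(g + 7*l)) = g^2 + 7*g*l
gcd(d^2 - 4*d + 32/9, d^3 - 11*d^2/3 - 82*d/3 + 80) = d - 8/3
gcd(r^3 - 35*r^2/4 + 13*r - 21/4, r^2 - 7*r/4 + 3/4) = r^2 - 7*r/4 + 3/4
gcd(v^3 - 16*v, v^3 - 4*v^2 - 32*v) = v^2 + 4*v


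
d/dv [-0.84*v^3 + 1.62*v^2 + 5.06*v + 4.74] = -2.52*v^2 + 3.24*v + 5.06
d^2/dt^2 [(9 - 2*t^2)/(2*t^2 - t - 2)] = 2*(-4*t^3 + 84*t^2 - 54*t + 37)/(8*t^6 - 12*t^5 - 18*t^4 + 23*t^3 + 18*t^2 - 12*t - 8)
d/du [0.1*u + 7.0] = 0.100000000000000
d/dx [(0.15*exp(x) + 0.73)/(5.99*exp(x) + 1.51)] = -4.1462*exp(x)/(5.99*exp(x) + 1.51)^2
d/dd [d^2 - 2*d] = 2*d - 2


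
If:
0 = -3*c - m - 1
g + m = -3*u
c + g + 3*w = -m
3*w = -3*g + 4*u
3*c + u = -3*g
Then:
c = -3/28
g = 1/28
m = -19/28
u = 3/14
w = 1/4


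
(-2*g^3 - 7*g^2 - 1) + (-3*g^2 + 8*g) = -2*g^3 - 10*g^2 + 8*g - 1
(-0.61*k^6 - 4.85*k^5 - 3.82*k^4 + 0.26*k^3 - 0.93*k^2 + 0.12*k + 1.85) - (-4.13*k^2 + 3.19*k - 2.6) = -0.61*k^6 - 4.85*k^5 - 3.82*k^4 + 0.26*k^3 + 3.2*k^2 - 3.07*k + 4.45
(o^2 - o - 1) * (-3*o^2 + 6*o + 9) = -3*o^4 + 9*o^3 + 6*o^2 - 15*o - 9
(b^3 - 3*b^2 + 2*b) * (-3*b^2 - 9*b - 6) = -3*b^5 + 15*b^3 - 12*b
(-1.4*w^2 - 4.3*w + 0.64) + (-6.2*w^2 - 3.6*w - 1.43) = -7.6*w^2 - 7.9*w - 0.79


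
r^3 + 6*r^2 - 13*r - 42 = (r - 3)*(r + 2)*(r + 7)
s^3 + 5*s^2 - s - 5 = (s - 1)*(s + 1)*(s + 5)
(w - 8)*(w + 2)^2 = w^3 - 4*w^2 - 28*w - 32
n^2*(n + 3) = n^3 + 3*n^2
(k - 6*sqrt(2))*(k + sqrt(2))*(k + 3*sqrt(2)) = k^3 - 2*sqrt(2)*k^2 - 42*k - 36*sqrt(2)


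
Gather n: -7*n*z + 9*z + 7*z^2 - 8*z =-7*n*z + 7*z^2 + z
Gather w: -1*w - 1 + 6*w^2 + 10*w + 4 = 6*w^2 + 9*w + 3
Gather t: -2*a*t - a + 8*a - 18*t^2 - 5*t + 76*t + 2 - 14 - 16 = 7*a - 18*t^2 + t*(71 - 2*a) - 28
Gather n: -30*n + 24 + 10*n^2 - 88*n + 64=10*n^2 - 118*n + 88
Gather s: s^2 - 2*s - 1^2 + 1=s^2 - 2*s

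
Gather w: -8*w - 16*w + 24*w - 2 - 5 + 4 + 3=0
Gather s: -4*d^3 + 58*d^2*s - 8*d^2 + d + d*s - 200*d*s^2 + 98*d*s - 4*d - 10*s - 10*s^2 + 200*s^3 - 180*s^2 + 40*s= -4*d^3 - 8*d^2 - 3*d + 200*s^3 + s^2*(-200*d - 190) + s*(58*d^2 + 99*d + 30)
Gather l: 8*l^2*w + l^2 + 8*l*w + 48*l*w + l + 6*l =l^2*(8*w + 1) + l*(56*w + 7)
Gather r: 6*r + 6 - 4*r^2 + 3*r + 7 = -4*r^2 + 9*r + 13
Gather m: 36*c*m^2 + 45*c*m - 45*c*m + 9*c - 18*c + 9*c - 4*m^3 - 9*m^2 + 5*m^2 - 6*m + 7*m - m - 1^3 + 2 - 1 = -4*m^3 + m^2*(36*c - 4)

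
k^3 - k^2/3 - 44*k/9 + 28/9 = (k - 2)*(k - 2/3)*(k + 7/3)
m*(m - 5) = m^2 - 5*m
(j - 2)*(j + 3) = j^2 + j - 6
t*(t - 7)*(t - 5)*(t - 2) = t^4 - 14*t^3 + 59*t^2 - 70*t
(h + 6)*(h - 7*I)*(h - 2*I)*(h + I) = h^4 + 6*h^3 - 8*I*h^3 - 5*h^2 - 48*I*h^2 - 30*h - 14*I*h - 84*I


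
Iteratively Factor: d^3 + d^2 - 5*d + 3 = (d - 1)*(d^2 + 2*d - 3) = (d - 1)*(d + 3)*(d - 1)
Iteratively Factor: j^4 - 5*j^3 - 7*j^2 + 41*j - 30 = (j - 1)*(j^3 - 4*j^2 - 11*j + 30) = (j - 5)*(j - 1)*(j^2 + j - 6) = (j - 5)*(j - 1)*(j + 3)*(j - 2)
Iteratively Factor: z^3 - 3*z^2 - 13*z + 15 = (z + 3)*(z^2 - 6*z + 5) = (z - 5)*(z + 3)*(z - 1)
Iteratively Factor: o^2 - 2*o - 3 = (o + 1)*(o - 3)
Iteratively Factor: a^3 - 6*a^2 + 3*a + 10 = (a + 1)*(a^2 - 7*a + 10) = (a - 5)*(a + 1)*(a - 2)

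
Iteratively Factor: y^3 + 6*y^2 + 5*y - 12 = (y - 1)*(y^2 + 7*y + 12) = (y - 1)*(y + 4)*(y + 3)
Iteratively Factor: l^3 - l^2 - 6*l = (l + 2)*(l^2 - 3*l) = (l - 3)*(l + 2)*(l)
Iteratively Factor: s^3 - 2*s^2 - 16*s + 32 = (s + 4)*(s^2 - 6*s + 8) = (s - 4)*(s + 4)*(s - 2)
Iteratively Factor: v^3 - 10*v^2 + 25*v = (v)*(v^2 - 10*v + 25) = v*(v - 5)*(v - 5)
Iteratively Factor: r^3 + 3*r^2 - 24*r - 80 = (r - 5)*(r^2 + 8*r + 16) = (r - 5)*(r + 4)*(r + 4)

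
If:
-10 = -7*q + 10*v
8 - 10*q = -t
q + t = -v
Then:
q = 10/13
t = -4/13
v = -6/13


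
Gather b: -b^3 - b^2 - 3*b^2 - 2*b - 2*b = -b^3 - 4*b^2 - 4*b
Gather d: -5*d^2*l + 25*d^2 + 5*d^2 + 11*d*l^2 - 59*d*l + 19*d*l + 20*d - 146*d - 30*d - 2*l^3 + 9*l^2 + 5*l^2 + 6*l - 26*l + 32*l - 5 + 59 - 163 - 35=d^2*(30 - 5*l) + d*(11*l^2 - 40*l - 156) - 2*l^3 + 14*l^2 + 12*l - 144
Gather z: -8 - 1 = -9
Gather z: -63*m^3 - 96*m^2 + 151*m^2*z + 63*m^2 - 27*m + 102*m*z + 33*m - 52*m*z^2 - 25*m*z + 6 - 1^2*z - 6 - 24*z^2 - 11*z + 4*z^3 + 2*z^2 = -63*m^3 - 33*m^2 + 6*m + 4*z^3 + z^2*(-52*m - 22) + z*(151*m^2 + 77*m - 12)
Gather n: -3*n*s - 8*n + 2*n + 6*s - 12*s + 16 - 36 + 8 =n*(-3*s - 6) - 6*s - 12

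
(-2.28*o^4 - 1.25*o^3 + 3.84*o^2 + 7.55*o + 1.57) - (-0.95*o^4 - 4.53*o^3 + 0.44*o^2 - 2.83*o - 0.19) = -1.33*o^4 + 3.28*o^3 + 3.4*o^2 + 10.38*o + 1.76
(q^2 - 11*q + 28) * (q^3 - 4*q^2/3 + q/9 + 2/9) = q^5 - 37*q^4/3 + 385*q^3/9 - 115*q^2/3 + 2*q/3 + 56/9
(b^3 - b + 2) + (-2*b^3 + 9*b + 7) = -b^3 + 8*b + 9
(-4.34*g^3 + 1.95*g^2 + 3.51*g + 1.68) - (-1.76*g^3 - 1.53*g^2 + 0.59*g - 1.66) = -2.58*g^3 + 3.48*g^2 + 2.92*g + 3.34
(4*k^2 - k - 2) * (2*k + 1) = 8*k^3 + 2*k^2 - 5*k - 2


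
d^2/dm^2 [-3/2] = 0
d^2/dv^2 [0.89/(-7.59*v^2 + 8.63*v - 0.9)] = (102.542418*v^2 - 116.593026*v - 0.89*(15.18*v - 8.63)*(30.36*v - 17.26) + 12.15918)/(7.59*v^2 - 8.63*v + 0.9)^3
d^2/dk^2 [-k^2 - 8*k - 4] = -2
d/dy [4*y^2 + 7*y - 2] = 8*y + 7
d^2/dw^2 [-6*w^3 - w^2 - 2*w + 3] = -36*w - 2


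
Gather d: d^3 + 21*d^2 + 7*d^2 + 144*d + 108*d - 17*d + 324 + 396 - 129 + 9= d^3 + 28*d^2 + 235*d + 600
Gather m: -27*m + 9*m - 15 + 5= -18*m - 10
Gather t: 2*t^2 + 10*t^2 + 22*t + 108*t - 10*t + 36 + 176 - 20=12*t^2 + 120*t + 192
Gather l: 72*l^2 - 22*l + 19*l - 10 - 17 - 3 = 72*l^2 - 3*l - 30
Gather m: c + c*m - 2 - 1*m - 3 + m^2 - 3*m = c + m^2 + m*(c - 4) - 5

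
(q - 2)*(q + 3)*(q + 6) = q^3 + 7*q^2 - 36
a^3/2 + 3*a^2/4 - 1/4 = (a/2 + 1/2)*(a - 1/2)*(a + 1)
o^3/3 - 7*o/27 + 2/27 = (o/3 + 1/3)*(o - 2/3)*(o - 1/3)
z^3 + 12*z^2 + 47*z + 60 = (z + 3)*(z + 4)*(z + 5)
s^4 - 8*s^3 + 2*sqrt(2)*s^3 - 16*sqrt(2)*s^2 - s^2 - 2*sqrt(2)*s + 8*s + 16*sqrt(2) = (s - 8)*(s - 1)*(s + 1)*(s + 2*sqrt(2))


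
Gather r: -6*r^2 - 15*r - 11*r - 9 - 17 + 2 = -6*r^2 - 26*r - 24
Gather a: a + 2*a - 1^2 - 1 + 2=3*a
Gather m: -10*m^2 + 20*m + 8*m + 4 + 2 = -10*m^2 + 28*m + 6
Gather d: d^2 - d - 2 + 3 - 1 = d^2 - d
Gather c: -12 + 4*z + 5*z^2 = 5*z^2 + 4*z - 12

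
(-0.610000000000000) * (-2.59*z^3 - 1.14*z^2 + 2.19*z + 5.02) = 1.5799*z^3 + 0.6954*z^2 - 1.3359*z - 3.0622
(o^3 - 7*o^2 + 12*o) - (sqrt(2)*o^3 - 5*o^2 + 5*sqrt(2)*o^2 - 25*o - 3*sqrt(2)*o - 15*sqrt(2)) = -sqrt(2)*o^3 + o^3 - 5*sqrt(2)*o^2 - 2*o^2 + 3*sqrt(2)*o + 37*o + 15*sqrt(2)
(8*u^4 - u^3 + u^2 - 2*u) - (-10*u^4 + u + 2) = 18*u^4 - u^3 + u^2 - 3*u - 2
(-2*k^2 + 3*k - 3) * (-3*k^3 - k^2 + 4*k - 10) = 6*k^5 - 7*k^4 - 2*k^3 + 35*k^2 - 42*k + 30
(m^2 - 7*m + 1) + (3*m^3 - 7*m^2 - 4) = 3*m^3 - 6*m^2 - 7*m - 3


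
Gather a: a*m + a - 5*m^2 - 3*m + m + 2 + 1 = a*(m + 1) - 5*m^2 - 2*m + 3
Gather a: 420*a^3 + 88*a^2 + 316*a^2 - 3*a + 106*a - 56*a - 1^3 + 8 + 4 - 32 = 420*a^3 + 404*a^2 + 47*a - 21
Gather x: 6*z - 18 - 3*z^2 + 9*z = -3*z^2 + 15*z - 18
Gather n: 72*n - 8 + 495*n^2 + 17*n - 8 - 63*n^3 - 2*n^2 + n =-63*n^3 + 493*n^2 + 90*n - 16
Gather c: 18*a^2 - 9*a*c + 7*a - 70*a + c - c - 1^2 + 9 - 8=18*a^2 - 9*a*c - 63*a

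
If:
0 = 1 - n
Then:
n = 1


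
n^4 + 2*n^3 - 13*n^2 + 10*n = n*(n - 2)*(n - 1)*(n + 5)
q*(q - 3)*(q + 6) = q^3 + 3*q^2 - 18*q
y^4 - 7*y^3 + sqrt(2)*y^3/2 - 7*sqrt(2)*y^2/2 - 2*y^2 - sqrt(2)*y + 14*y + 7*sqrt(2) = (y - 7)*(y - sqrt(2))*(y + sqrt(2)/2)*(y + sqrt(2))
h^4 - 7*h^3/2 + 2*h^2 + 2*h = h*(h - 2)^2*(h + 1/2)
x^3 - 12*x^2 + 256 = (x - 8)^2*(x + 4)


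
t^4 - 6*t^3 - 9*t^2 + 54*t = t*(t - 6)*(t - 3)*(t + 3)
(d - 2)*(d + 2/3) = d^2 - 4*d/3 - 4/3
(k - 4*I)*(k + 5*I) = k^2 + I*k + 20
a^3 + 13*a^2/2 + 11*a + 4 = (a + 1/2)*(a + 2)*(a + 4)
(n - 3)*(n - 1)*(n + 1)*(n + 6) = n^4 + 3*n^3 - 19*n^2 - 3*n + 18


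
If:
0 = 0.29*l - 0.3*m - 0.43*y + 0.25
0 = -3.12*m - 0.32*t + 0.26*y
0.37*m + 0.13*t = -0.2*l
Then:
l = 2.08519535638497*y - 1.12033454000749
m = 0.582355511172138*y - 0.24965672200724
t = 2.43415303957059 - 4.86546623392835*y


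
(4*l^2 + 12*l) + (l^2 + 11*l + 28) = 5*l^2 + 23*l + 28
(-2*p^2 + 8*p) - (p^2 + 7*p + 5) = -3*p^2 + p - 5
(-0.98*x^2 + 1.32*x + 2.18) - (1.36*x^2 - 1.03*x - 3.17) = -2.34*x^2 + 2.35*x + 5.35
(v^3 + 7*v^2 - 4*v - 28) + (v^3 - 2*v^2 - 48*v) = 2*v^3 + 5*v^2 - 52*v - 28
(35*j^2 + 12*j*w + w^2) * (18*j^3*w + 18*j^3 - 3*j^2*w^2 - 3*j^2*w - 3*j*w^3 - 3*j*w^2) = 630*j^5*w + 630*j^5 + 111*j^4*w^2 + 111*j^4*w - 123*j^3*w^3 - 123*j^3*w^2 - 39*j^2*w^4 - 39*j^2*w^3 - 3*j*w^5 - 3*j*w^4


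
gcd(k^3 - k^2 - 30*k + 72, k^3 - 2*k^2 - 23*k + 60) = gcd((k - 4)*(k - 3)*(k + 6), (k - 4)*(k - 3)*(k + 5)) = k^2 - 7*k + 12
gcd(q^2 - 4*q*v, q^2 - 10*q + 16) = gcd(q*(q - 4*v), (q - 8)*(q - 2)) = 1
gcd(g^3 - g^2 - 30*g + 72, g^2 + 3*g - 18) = g^2 + 3*g - 18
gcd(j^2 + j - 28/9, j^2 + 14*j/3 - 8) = j - 4/3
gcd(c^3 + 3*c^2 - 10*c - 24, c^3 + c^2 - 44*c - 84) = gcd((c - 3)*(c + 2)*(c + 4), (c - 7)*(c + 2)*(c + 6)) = c + 2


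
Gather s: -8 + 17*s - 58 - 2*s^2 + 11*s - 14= -2*s^2 + 28*s - 80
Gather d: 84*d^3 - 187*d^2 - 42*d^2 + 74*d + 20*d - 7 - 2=84*d^3 - 229*d^2 + 94*d - 9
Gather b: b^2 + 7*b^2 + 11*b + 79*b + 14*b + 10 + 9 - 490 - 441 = 8*b^2 + 104*b - 912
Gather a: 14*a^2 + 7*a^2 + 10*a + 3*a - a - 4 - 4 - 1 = 21*a^2 + 12*a - 9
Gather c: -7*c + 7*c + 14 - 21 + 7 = 0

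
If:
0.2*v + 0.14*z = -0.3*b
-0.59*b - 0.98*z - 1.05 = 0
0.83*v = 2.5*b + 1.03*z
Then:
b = 0.62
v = 0.08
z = -1.45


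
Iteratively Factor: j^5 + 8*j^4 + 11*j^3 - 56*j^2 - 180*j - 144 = (j + 3)*(j^4 + 5*j^3 - 4*j^2 - 44*j - 48) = (j + 2)*(j + 3)*(j^3 + 3*j^2 - 10*j - 24) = (j + 2)^2*(j + 3)*(j^2 + j - 12) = (j - 3)*(j + 2)^2*(j + 3)*(j + 4)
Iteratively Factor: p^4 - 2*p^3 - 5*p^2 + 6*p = (p - 3)*(p^3 + p^2 - 2*p) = (p - 3)*(p - 1)*(p^2 + 2*p) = (p - 3)*(p - 1)*(p + 2)*(p)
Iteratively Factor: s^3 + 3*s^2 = (s)*(s^2 + 3*s) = s^2*(s + 3)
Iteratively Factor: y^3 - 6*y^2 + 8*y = (y - 2)*(y^2 - 4*y) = (y - 4)*(y - 2)*(y)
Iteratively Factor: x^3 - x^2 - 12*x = (x - 4)*(x^2 + 3*x) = x*(x - 4)*(x + 3)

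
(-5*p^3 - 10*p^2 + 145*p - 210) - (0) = -5*p^3 - 10*p^2 + 145*p - 210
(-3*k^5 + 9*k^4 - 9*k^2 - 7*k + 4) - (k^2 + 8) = -3*k^5 + 9*k^4 - 10*k^2 - 7*k - 4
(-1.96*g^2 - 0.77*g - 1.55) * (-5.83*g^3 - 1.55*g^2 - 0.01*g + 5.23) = 11.4268*g^5 + 7.5271*g^4 + 10.2496*g^3 - 7.8406*g^2 - 4.0116*g - 8.1065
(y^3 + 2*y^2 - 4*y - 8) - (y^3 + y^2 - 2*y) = y^2 - 2*y - 8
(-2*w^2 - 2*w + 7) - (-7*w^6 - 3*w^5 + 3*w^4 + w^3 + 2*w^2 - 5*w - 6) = 7*w^6 + 3*w^5 - 3*w^4 - w^3 - 4*w^2 + 3*w + 13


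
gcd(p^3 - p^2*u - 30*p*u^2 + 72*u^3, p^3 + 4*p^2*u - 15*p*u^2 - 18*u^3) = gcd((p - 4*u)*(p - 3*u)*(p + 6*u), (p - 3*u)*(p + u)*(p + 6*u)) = p^2 + 3*p*u - 18*u^2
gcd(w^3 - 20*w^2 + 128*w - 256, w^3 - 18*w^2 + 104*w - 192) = w^2 - 12*w + 32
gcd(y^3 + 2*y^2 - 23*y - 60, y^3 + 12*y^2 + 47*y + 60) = y^2 + 7*y + 12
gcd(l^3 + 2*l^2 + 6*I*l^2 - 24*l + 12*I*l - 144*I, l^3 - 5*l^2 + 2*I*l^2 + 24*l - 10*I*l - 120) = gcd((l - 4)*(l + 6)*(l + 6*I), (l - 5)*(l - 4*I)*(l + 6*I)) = l + 6*I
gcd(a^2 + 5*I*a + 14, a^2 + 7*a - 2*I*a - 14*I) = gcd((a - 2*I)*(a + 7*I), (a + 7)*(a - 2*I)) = a - 2*I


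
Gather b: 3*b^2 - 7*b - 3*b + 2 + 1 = 3*b^2 - 10*b + 3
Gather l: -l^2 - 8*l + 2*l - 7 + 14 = -l^2 - 6*l + 7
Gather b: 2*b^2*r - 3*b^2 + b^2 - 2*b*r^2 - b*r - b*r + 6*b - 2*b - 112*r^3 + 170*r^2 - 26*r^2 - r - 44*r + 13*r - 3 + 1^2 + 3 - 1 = b^2*(2*r - 2) + b*(-2*r^2 - 2*r + 4) - 112*r^3 + 144*r^2 - 32*r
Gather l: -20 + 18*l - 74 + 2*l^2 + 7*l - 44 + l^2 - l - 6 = 3*l^2 + 24*l - 144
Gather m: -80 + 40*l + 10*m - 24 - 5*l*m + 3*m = 40*l + m*(13 - 5*l) - 104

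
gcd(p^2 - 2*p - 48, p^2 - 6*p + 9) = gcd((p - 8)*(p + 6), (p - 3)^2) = 1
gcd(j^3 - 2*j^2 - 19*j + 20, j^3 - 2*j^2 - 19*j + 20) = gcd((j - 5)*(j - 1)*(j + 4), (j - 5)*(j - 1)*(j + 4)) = j^3 - 2*j^2 - 19*j + 20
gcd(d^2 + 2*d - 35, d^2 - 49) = d + 7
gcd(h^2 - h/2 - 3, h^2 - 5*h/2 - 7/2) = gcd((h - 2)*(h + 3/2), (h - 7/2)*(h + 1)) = 1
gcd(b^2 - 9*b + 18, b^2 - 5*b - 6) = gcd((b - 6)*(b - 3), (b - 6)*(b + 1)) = b - 6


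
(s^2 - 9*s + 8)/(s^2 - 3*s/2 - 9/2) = 2*(-s^2 + 9*s - 8)/(-2*s^2 + 3*s + 9)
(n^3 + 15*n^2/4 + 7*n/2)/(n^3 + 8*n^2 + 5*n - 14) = n*(4*n + 7)/(4*(n^2 + 6*n - 7))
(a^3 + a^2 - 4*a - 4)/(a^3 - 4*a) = (a + 1)/a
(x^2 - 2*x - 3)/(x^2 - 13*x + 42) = (x^2 - 2*x - 3)/(x^2 - 13*x + 42)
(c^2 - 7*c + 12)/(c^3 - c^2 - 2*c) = (-c^2 + 7*c - 12)/(c*(-c^2 + c + 2))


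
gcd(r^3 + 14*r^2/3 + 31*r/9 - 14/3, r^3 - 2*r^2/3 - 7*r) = r + 7/3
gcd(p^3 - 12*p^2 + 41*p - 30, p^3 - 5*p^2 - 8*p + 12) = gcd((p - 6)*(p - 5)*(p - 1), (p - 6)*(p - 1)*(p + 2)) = p^2 - 7*p + 6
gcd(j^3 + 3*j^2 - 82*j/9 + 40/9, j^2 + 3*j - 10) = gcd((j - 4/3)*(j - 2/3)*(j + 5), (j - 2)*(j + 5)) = j + 5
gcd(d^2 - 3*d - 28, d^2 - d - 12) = 1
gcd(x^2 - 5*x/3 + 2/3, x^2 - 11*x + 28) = 1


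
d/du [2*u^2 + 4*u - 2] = 4*u + 4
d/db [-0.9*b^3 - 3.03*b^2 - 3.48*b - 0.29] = -2.7*b^2 - 6.06*b - 3.48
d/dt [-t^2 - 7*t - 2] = -2*t - 7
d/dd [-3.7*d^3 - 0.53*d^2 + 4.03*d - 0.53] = -11.1*d^2 - 1.06*d + 4.03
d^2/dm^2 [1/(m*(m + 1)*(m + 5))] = 2*(6*m^4 + 48*m^3 + 123*m^2 + 90*m + 25)/(m^3*(m^6 + 18*m^5 + 123*m^4 + 396*m^3 + 615*m^2 + 450*m + 125))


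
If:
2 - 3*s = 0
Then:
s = 2/3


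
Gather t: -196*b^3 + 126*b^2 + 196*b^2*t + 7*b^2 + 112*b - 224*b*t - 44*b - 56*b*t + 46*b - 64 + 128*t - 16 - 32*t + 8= -196*b^3 + 133*b^2 + 114*b + t*(196*b^2 - 280*b + 96) - 72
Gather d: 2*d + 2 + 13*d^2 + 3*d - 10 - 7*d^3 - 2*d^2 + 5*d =-7*d^3 + 11*d^2 + 10*d - 8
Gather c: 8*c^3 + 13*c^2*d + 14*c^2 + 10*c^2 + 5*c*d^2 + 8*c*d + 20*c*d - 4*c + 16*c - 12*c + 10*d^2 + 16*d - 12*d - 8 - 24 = 8*c^3 + c^2*(13*d + 24) + c*(5*d^2 + 28*d) + 10*d^2 + 4*d - 32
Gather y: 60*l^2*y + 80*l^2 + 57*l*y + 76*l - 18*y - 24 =80*l^2 + 76*l + y*(60*l^2 + 57*l - 18) - 24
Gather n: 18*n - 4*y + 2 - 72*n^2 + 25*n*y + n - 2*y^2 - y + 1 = -72*n^2 + n*(25*y + 19) - 2*y^2 - 5*y + 3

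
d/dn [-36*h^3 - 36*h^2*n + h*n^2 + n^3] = -36*h^2 + 2*h*n + 3*n^2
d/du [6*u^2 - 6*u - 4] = 12*u - 6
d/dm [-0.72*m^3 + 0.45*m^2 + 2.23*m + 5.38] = -2.16*m^2 + 0.9*m + 2.23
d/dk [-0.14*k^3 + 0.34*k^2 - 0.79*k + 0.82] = -0.42*k^2 + 0.68*k - 0.79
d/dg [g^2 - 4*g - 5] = 2*g - 4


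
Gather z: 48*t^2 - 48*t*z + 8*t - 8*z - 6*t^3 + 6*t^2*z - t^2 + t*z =-6*t^3 + 47*t^2 + 8*t + z*(6*t^2 - 47*t - 8)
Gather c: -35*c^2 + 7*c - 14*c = -35*c^2 - 7*c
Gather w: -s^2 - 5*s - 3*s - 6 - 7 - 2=-s^2 - 8*s - 15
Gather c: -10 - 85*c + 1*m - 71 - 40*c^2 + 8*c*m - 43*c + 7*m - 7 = -40*c^2 + c*(8*m - 128) + 8*m - 88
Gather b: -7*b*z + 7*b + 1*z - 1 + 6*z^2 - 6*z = b*(7 - 7*z) + 6*z^2 - 5*z - 1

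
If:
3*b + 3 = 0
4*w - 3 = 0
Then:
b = -1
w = 3/4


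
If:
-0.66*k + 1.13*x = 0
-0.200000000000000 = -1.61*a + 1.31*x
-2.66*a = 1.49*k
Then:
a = 0.07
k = -0.12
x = -0.07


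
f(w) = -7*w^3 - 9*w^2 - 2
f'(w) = -21*w^2 - 18*w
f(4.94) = -1065.51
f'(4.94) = -601.40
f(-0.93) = -4.15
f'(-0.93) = -1.42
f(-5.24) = 758.03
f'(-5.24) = -482.29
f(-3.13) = 124.48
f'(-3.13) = -149.39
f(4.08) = -627.24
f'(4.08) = -423.01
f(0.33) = -3.23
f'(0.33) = -8.23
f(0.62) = -7.13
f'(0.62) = -19.23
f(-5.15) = 715.43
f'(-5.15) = -464.27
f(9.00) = -5834.00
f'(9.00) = -1863.00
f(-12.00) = 10798.00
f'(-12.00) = -2808.00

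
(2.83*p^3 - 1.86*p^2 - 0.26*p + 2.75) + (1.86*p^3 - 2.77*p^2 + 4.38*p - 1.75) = 4.69*p^3 - 4.63*p^2 + 4.12*p + 1.0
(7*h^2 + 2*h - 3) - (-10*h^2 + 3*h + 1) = 17*h^2 - h - 4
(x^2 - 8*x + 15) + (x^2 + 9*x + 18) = 2*x^2 + x + 33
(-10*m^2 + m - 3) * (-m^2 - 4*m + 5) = 10*m^4 + 39*m^3 - 51*m^2 + 17*m - 15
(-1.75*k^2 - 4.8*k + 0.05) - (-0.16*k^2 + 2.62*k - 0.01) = -1.59*k^2 - 7.42*k + 0.06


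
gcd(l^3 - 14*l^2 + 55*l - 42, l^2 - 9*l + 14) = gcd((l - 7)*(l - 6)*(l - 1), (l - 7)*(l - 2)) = l - 7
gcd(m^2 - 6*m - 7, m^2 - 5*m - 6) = m + 1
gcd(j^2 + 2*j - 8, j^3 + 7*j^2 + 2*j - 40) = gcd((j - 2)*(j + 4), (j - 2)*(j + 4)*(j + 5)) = j^2 + 2*j - 8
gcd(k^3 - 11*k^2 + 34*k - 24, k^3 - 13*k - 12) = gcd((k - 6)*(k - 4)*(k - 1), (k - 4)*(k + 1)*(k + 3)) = k - 4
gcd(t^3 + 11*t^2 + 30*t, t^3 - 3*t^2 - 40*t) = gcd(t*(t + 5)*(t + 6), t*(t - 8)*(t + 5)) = t^2 + 5*t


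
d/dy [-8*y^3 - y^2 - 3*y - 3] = -24*y^2 - 2*y - 3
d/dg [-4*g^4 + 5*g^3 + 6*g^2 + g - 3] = -16*g^3 + 15*g^2 + 12*g + 1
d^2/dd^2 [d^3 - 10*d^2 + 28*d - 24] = 6*d - 20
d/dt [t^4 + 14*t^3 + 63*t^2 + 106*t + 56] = 4*t^3 + 42*t^2 + 126*t + 106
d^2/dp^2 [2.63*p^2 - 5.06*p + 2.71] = 5.26000000000000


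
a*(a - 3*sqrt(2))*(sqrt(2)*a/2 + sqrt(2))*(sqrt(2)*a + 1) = a^4 - 5*sqrt(2)*a^3/2 + 2*a^3 - 5*sqrt(2)*a^2 - 3*a^2 - 6*a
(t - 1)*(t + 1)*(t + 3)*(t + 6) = t^4 + 9*t^3 + 17*t^2 - 9*t - 18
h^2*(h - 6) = h^3 - 6*h^2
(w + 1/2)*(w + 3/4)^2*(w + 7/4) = w^4 + 15*w^3/4 + 77*w^2/16 + 165*w/64 + 63/128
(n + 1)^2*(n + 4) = n^3 + 6*n^2 + 9*n + 4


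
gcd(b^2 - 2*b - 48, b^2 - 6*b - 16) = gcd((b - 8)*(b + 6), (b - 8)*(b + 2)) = b - 8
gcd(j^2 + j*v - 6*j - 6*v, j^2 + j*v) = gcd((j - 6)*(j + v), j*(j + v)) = j + v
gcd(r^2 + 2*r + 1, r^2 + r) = r + 1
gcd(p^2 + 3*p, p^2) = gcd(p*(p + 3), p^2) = p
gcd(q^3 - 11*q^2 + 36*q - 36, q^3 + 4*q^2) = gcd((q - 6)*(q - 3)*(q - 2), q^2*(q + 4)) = 1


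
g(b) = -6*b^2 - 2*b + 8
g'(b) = -12*b - 2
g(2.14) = -23.76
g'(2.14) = -27.68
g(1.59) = -10.35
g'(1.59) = -21.08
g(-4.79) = -120.08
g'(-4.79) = 55.48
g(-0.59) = 7.09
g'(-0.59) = 5.08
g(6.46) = -255.31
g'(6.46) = -79.52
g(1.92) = -17.96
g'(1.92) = -25.04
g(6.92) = -293.16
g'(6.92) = -85.04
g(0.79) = 2.68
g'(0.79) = -11.48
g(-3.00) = -40.00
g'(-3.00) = 34.00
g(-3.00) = -40.00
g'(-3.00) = 34.00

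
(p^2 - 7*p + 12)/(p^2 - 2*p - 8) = (p - 3)/(p + 2)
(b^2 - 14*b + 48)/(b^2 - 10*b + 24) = (b - 8)/(b - 4)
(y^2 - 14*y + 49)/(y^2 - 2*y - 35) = (y - 7)/(y + 5)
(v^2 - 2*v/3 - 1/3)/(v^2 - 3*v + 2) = (v + 1/3)/(v - 2)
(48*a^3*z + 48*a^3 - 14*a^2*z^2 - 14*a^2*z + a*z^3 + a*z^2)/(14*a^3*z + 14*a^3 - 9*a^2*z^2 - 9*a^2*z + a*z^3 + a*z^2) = (48*a^2 - 14*a*z + z^2)/(14*a^2 - 9*a*z + z^2)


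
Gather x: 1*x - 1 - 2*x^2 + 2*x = -2*x^2 + 3*x - 1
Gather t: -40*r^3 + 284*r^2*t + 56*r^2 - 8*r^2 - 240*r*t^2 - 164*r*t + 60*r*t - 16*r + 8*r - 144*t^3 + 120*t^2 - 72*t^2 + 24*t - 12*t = -40*r^3 + 48*r^2 - 8*r - 144*t^3 + t^2*(48 - 240*r) + t*(284*r^2 - 104*r + 12)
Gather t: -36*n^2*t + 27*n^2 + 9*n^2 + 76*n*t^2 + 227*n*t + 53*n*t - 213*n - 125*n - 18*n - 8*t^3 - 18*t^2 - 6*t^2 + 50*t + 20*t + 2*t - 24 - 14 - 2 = 36*n^2 - 356*n - 8*t^3 + t^2*(76*n - 24) + t*(-36*n^2 + 280*n + 72) - 40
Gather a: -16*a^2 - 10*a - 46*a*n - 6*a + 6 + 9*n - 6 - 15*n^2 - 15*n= -16*a^2 + a*(-46*n - 16) - 15*n^2 - 6*n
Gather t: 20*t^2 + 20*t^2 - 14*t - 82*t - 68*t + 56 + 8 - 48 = 40*t^2 - 164*t + 16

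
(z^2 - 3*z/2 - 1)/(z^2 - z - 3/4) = 2*(z - 2)/(2*z - 3)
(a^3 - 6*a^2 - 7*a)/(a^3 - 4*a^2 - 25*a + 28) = a*(a + 1)/(a^2 + 3*a - 4)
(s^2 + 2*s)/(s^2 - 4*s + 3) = s*(s + 2)/(s^2 - 4*s + 3)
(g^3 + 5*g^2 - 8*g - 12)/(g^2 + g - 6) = (g^2 + 7*g + 6)/(g + 3)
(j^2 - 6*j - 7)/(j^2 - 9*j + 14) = (j + 1)/(j - 2)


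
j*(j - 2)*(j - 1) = j^3 - 3*j^2 + 2*j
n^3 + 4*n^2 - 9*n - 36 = (n - 3)*(n + 3)*(n + 4)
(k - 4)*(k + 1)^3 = k^4 - k^3 - 9*k^2 - 11*k - 4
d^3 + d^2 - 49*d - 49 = (d - 7)*(d + 1)*(d + 7)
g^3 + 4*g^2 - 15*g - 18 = (g - 3)*(g + 1)*(g + 6)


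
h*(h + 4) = h^2 + 4*h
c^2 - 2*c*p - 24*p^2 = (c - 6*p)*(c + 4*p)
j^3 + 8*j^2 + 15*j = j*(j + 3)*(j + 5)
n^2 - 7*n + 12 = (n - 4)*(n - 3)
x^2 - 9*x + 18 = (x - 6)*(x - 3)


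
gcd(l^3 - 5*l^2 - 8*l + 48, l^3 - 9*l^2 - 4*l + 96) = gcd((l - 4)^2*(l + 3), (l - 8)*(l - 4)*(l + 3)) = l^2 - l - 12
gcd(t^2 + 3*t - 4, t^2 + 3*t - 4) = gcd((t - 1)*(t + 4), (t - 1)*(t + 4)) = t^2 + 3*t - 4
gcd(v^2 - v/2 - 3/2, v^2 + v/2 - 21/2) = 1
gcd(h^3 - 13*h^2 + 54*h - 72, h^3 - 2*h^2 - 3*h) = h - 3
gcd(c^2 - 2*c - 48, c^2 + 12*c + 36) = c + 6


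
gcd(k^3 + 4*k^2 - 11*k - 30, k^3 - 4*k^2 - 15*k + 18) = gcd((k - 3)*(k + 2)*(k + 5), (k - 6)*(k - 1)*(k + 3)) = 1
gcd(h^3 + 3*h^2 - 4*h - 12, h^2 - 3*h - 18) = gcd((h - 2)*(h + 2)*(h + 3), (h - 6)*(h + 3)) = h + 3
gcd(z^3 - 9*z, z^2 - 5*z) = z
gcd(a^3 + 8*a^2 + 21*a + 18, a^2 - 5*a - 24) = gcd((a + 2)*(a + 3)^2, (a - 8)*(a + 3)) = a + 3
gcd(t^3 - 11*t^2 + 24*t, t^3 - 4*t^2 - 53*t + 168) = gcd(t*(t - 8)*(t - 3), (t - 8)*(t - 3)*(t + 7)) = t^2 - 11*t + 24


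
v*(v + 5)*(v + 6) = v^3 + 11*v^2 + 30*v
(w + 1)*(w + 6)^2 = w^3 + 13*w^2 + 48*w + 36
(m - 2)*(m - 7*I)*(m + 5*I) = m^3 - 2*m^2 - 2*I*m^2 + 35*m + 4*I*m - 70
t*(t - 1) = t^2 - t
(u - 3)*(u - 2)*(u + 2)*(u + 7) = u^4 + 4*u^3 - 25*u^2 - 16*u + 84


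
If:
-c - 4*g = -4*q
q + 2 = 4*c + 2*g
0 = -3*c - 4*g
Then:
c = 2/3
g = -1/2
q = -1/3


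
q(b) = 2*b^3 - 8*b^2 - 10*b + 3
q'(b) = 6*b^2 - 16*b - 10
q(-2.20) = -35.02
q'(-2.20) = 54.24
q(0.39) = -2.00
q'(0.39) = -15.33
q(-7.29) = -1124.09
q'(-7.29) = 425.50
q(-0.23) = 4.85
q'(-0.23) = -6.00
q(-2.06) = -27.83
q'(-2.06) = 48.42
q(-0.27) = 5.08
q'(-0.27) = -5.24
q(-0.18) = 4.53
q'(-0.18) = -6.93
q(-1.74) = -14.36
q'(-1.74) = 36.01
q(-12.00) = -4485.00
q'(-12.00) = 1046.00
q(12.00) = 2187.00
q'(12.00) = 662.00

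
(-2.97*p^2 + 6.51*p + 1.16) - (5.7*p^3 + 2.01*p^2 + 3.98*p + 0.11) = -5.7*p^3 - 4.98*p^2 + 2.53*p + 1.05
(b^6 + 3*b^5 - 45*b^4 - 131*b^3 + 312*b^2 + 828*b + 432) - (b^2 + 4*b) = b^6 + 3*b^5 - 45*b^4 - 131*b^3 + 311*b^2 + 824*b + 432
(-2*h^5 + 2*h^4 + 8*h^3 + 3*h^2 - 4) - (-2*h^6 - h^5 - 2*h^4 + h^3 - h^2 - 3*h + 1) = 2*h^6 - h^5 + 4*h^4 + 7*h^3 + 4*h^2 + 3*h - 5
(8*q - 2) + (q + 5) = 9*q + 3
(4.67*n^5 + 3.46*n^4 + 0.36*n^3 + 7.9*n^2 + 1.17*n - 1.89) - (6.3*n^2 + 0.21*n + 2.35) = 4.67*n^5 + 3.46*n^4 + 0.36*n^3 + 1.6*n^2 + 0.96*n - 4.24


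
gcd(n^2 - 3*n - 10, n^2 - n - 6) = n + 2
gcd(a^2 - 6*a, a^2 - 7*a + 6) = a - 6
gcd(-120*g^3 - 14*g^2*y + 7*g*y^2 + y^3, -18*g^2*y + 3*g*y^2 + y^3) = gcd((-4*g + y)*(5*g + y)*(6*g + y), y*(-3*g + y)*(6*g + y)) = 6*g + y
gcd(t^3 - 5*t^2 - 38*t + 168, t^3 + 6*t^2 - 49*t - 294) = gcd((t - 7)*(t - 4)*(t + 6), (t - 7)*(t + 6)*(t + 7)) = t^2 - t - 42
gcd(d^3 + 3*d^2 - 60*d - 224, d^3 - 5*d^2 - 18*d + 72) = d + 4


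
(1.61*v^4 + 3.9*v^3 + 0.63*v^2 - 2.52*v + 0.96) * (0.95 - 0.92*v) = -1.4812*v^5 - 2.0585*v^4 + 3.1254*v^3 + 2.9169*v^2 - 3.2772*v + 0.912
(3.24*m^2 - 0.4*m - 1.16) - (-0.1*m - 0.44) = 3.24*m^2 - 0.3*m - 0.72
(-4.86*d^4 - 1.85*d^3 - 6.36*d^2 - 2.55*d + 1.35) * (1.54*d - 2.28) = -7.4844*d^5 + 8.2318*d^4 - 5.5764*d^3 + 10.5738*d^2 + 7.893*d - 3.078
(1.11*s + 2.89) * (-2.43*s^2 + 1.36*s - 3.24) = -2.6973*s^3 - 5.5131*s^2 + 0.334*s - 9.3636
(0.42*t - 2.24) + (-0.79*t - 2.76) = -0.37*t - 5.0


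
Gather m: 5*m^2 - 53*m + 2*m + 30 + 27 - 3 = 5*m^2 - 51*m + 54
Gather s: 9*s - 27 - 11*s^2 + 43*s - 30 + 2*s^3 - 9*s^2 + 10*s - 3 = 2*s^3 - 20*s^2 + 62*s - 60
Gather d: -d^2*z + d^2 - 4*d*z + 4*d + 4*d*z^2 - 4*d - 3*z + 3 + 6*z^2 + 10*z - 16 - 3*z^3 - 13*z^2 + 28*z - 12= d^2*(1 - z) + d*(4*z^2 - 4*z) - 3*z^3 - 7*z^2 + 35*z - 25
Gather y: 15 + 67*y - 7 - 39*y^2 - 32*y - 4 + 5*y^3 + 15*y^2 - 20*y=5*y^3 - 24*y^2 + 15*y + 4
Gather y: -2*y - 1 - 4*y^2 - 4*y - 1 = -4*y^2 - 6*y - 2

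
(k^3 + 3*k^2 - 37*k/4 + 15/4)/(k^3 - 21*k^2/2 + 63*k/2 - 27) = (2*k^2 + 9*k - 5)/(2*(k^2 - 9*k + 18))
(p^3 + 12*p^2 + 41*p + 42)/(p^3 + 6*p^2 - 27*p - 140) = (p^2 + 5*p + 6)/(p^2 - p - 20)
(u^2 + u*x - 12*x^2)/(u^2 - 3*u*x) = (u + 4*x)/u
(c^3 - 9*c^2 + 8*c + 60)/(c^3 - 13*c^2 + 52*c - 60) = (c + 2)/(c - 2)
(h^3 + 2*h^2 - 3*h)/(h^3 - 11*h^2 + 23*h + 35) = h*(h^2 + 2*h - 3)/(h^3 - 11*h^2 + 23*h + 35)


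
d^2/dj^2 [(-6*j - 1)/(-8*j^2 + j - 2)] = 2*((6*j + 1)*(16*j - 1)^2 - 2*(72*j + 1)*(8*j^2 - j + 2))/(8*j^2 - j + 2)^3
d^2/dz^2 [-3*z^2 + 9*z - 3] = -6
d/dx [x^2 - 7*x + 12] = 2*x - 7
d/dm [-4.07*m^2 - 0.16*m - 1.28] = -8.14*m - 0.16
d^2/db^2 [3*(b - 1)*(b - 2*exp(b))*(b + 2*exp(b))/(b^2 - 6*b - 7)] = 6*(-8*b^5*exp(2*b) + 112*b^4*exp(2*b) - 340*b^3*exp(2*b) + 37*b^3 - 340*b^2*exp(2*b) + 105*b^2 - 388*b*exp(2*b) + 147*b + 4*exp(2*b) - 49)/(b^6 - 18*b^5 + 87*b^4 + 36*b^3 - 609*b^2 - 882*b - 343)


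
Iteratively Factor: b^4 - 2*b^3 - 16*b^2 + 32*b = (b - 4)*(b^3 + 2*b^2 - 8*b) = (b - 4)*(b + 4)*(b^2 - 2*b) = b*(b - 4)*(b + 4)*(b - 2)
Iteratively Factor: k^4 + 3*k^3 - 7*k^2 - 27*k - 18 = (k + 2)*(k^3 + k^2 - 9*k - 9) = (k - 3)*(k + 2)*(k^2 + 4*k + 3) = (k - 3)*(k + 2)*(k + 3)*(k + 1)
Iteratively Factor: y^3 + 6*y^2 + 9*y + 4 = (y + 1)*(y^2 + 5*y + 4) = (y + 1)^2*(y + 4)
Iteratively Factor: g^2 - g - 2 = (g + 1)*(g - 2)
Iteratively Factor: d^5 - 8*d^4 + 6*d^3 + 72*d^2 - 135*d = (d - 5)*(d^4 - 3*d^3 - 9*d^2 + 27*d) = (d - 5)*(d - 3)*(d^3 - 9*d) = d*(d - 5)*(d - 3)*(d^2 - 9) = d*(d - 5)*(d - 3)*(d + 3)*(d - 3)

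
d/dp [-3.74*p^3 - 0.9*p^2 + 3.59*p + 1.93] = -11.22*p^2 - 1.8*p + 3.59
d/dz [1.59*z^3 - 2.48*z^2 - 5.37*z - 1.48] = 4.77*z^2 - 4.96*z - 5.37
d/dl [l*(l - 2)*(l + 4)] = 3*l^2 + 4*l - 8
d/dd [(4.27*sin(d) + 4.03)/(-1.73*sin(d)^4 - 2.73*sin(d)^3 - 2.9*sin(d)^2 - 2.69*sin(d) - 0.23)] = (22.1613*sin(d)^4 + 51.2018*sin(d)^3 + 45.3887*sin(d)^2 + 23.374*sin(d) + 9.8586)*cos(d)/(2.9929*sin(d)^8 + 9.4458*sin(d)^7 + 17.4869*sin(d)^6 + 25.1414*sin(d)^5 + 23.8932*sin(d)^4 + 16.8578*sin(d)^3 + 8.5701*sin(d)^2 + 1.2374*sin(d) + 0.0529)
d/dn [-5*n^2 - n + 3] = -10*n - 1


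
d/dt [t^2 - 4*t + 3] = 2*t - 4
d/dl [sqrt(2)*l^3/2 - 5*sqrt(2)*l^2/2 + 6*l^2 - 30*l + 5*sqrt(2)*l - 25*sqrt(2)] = 3*sqrt(2)*l^2/2 - 5*sqrt(2)*l + 12*l - 30 + 5*sqrt(2)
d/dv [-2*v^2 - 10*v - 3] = -4*v - 10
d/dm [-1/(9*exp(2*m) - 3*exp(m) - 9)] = (6*exp(m) - 1)*exp(m)/(3*(-3*exp(2*m) + exp(m) + 3)^2)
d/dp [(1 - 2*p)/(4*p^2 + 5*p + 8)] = (8*p^2 - 8*p - 21)/(16*p^4 + 40*p^3 + 89*p^2 + 80*p + 64)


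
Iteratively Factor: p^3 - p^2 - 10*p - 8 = (p - 4)*(p^2 + 3*p + 2) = (p - 4)*(p + 2)*(p + 1)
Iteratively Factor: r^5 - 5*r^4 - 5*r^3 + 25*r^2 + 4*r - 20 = (r + 2)*(r^4 - 7*r^3 + 9*r^2 + 7*r - 10) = (r - 2)*(r + 2)*(r^3 - 5*r^2 - r + 5) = (r - 5)*(r - 2)*(r + 2)*(r^2 - 1) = (r - 5)*(r - 2)*(r + 1)*(r + 2)*(r - 1)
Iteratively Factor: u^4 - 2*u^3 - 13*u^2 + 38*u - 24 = (u + 4)*(u^3 - 6*u^2 + 11*u - 6) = (u - 1)*(u + 4)*(u^2 - 5*u + 6) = (u - 2)*(u - 1)*(u + 4)*(u - 3)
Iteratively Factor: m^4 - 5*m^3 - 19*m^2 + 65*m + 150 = (m + 2)*(m^3 - 7*m^2 - 5*m + 75) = (m - 5)*(m + 2)*(m^2 - 2*m - 15) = (m - 5)*(m + 2)*(m + 3)*(m - 5)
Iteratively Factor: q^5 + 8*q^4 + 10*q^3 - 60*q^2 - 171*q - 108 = (q - 3)*(q^4 + 11*q^3 + 43*q^2 + 69*q + 36) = (q - 3)*(q + 4)*(q^3 + 7*q^2 + 15*q + 9) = (q - 3)*(q + 3)*(q + 4)*(q^2 + 4*q + 3) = (q - 3)*(q + 1)*(q + 3)*(q + 4)*(q + 3)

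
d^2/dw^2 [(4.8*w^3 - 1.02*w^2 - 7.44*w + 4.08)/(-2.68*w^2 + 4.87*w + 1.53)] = (1.13686837721616e-13*w^4 - 133.546704*w^3 - 365.322384*w^2 + 435.127104*w - 333.0861)/(19.248832*w^6 - 104.934864*w^5 + 157.71666*w^4 + 4.31238500000001*w^3 - 90.039735*w^2 - 34.200549*w - 3.581577)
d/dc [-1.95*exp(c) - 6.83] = -1.95*exp(c)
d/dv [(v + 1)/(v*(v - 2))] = (-v^2 - 2*v + 2)/(v^2*(v^2 - 4*v + 4))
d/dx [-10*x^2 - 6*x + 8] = -20*x - 6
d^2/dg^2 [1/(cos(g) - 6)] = (sin(g)^2 - 6*cos(g) + 1)/(cos(g) - 6)^3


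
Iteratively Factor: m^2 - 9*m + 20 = (m - 5)*(m - 4)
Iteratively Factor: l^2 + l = (l)*(l + 1)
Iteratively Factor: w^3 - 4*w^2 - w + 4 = (w - 4)*(w^2 - 1) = (w - 4)*(w - 1)*(w + 1)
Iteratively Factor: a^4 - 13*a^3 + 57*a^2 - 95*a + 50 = (a - 5)*(a^3 - 8*a^2 + 17*a - 10) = (a - 5)^2*(a^2 - 3*a + 2) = (a - 5)^2*(a - 1)*(a - 2)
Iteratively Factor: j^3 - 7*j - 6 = (j + 1)*(j^2 - j - 6) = (j + 1)*(j + 2)*(j - 3)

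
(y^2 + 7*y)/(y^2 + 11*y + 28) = y/(y + 4)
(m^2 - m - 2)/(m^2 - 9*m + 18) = (m^2 - m - 2)/(m^2 - 9*m + 18)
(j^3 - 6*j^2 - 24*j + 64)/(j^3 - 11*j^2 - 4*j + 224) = (j - 2)/(j - 7)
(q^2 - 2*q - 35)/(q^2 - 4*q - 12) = (-q^2 + 2*q + 35)/(-q^2 + 4*q + 12)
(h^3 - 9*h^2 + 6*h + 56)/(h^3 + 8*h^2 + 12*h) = (h^2 - 11*h + 28)/(h*(h + 6))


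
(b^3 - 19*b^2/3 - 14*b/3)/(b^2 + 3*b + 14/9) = 3*b*(b - 7)/(3*b + 7)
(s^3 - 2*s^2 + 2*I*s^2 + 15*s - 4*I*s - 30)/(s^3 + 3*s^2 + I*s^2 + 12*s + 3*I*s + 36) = (s^2 + s*(-2 + 5*I) - 10*I)/(s^2 + s*(3 + 4*I) + 12*I)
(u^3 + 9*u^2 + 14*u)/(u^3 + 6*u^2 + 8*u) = (u + 7)/(u + 4)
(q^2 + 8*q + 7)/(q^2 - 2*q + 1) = (q^2 + 8*q + 7)/(q^2 - 2*q + 1)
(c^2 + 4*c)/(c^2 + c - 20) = c*(c + 4)/(c^2 + c - 20)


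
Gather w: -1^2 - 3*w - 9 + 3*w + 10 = 0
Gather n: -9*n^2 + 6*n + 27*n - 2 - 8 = -9*n^2 + 33*n - 10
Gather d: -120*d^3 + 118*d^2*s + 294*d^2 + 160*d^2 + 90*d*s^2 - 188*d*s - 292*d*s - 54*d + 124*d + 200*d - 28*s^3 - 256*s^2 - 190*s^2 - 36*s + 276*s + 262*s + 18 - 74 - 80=-120*d^3 + d^2*(118*s + 454) + d*(90*s^2 - 480*s + 270) - 28*s^3 - 446*s^2 + 502*s - 136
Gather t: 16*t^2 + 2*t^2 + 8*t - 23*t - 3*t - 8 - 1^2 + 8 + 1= 18*t^2 - 18*t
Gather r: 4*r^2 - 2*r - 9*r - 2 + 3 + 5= 4*r^2 - 11*r + 6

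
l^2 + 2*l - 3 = (l - 1)*(l + 3)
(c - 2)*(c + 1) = c^2 - c - 2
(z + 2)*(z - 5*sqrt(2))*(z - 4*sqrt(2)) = z^3 - 9*sqrt(2)*z^2 + 2*z^2 - 18*sqrt(2)*z + 40*z + 80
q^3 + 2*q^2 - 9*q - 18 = (q - 3)*(q + 2)*(q + 3)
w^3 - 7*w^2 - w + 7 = (w - 7)*(w - 1)*(w + 1)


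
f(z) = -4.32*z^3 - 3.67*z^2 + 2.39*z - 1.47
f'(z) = -12.96*z^2 - 7.34*z + 2.39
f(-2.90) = 66.09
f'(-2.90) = -85.32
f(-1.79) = 7.27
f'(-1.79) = -26.00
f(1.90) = -39.81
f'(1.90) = -58.34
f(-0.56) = -3.20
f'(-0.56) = 2.44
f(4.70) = -519.82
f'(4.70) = -318.39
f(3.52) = -226.94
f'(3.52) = -184.03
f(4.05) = -338.97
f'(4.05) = -239.91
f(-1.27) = -1.58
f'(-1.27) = -9.19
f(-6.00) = 785.19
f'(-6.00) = -420.13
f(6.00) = -1052.37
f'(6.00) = -508.21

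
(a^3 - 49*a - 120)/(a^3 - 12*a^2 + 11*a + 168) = (a + 5)/(a - 7)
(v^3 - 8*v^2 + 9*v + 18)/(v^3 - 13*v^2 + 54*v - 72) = (v + 1)/(v - 4)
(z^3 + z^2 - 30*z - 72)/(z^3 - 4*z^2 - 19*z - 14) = (-z^3 - z^2 + 30*z + 72)/(-z^3 + 4*z^2 + 19*z + 14)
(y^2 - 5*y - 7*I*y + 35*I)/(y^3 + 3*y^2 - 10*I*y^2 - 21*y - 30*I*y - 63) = (y - 5)/(y^2 + 3*y*(1 - I) - 9*I)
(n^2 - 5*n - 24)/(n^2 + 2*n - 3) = (n - 8)/(n - 1)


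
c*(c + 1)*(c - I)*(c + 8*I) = c^4 + c^3 + 7*I*c^3 + 8*c^2 + 7*I*c^2 + 8*c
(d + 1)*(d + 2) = d^2 + 3*d + 2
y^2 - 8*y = y*(y - 8)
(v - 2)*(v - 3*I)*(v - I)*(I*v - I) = I*v^4 + 4*v^3 - 3*I*v^3 - 12*v^2 - I*v^2 + 8*v + 9*I*v - 6*I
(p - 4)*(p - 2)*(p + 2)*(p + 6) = p^4 + 2*p^3 - 28*p^2 - 8*p + 96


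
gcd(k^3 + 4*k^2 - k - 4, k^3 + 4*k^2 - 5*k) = k - 1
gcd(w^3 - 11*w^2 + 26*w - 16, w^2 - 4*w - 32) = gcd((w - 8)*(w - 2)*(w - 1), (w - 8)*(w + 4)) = w - 8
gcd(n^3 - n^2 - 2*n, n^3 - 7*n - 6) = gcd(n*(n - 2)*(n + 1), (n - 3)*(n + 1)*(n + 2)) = n + 1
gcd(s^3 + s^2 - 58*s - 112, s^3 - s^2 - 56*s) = s^2 - s - 56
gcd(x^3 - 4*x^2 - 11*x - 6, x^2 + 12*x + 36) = 1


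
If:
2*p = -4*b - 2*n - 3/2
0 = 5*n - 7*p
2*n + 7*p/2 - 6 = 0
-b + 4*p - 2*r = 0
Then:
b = -85/56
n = 4/3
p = 20/21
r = 895/336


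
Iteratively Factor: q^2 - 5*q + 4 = (q - 4)*(q - 1)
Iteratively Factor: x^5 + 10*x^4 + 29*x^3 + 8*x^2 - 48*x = (x)*(x^4 + 10*x^3 + 29*x^2 + 8*x - 48) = x*(x - 1)*(x^3 + 11*x^2 + 40*x + 48) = x*(x - 1)*(x + 4)*(x^2 + 7*x + 12) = x*(x - 1)*(x + 4)^2*(x + 3)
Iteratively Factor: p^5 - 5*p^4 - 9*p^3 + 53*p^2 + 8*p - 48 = (p + 3)*(p^4 - 8*p^3 + 15*p^2 + 8*p - 16) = (p + 1)*(p + 3)*(p^3 - 9*p^2 + 24*p - 16) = (p - 4)*(p + 1)*(p + 3)*(p^2 - 5*p + 4) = (p - 4)*(p - 1)*(p + 1)*(p + 3)*(p - 4)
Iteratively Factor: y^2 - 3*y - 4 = (y - 4)*(y + 1)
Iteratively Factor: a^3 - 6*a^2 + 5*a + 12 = (a - 3)*(a^2 - 3*a - 4) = (a - 3)*(a + 1)*(a - 4)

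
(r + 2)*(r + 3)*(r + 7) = r^3 + 12*r^2 + 41*r + 42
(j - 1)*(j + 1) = j^2 - 1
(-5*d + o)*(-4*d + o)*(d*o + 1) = 20*d^3*o - 9*d^2*o^2 + 20*d^2 + d*o^3 - 9*d*o + o^2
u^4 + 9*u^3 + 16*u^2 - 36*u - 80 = (u - 2)*(u + 2)*(u + 4)*(u + 5)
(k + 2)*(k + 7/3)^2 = k^3 + 20*k^2/3 + 133*k/9 + 98/9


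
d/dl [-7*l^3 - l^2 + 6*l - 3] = -21*l^2 - 2*l + 6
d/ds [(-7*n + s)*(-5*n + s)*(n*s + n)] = n*(35*n^2 - 24*n*s - 12*n + 3*s^2 + 2*s)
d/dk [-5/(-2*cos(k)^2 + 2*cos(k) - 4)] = 5*(2*cos(k) - 1)*sin(k)/(2*(sin(k)^2 + cos(k) - 3)^2)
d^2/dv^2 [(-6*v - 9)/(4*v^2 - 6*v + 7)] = 24*(6*v*(4*v^2 - 6*v + 7) - (2*v + 3)*(4*v - 3)^2)/(4*v^2 - 6*v + 7)^3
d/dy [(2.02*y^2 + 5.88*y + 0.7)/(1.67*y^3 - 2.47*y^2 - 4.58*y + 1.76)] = (-3.3734*y^4 - 19.6392*y^3 + 1.765*y^2 + 10.5684*y + 13.5548)/(2.7889*y^6 - 8.2498*y^5 - 9.1963*y^4 + 28.5036*y^3 + 12.282*y^2 - 16.1216*y + 3.0976)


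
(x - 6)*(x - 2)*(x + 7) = x^3 - x^2 - 44*x + 84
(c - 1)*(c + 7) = c^2 + 6*c - 7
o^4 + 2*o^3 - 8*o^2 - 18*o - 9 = (o - 3)*(o + 1)^2*(o + 3)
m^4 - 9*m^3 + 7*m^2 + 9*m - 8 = (m - 8)*(m - 1)^2*(m + 1)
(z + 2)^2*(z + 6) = z^3 + 10*z^2 + 28*z + 24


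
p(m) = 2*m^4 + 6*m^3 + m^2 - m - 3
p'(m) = 8*m^3 + 18*m^2 + 2*m - 1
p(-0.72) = -3.46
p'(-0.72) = 3.91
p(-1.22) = -6.76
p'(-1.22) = 8.82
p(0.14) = -3.10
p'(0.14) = -0.35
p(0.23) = -3.10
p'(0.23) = 0.51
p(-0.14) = -2.86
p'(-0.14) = -0.95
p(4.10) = 988.39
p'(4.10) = 861.15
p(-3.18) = 21.87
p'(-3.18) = -82.60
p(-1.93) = -12.73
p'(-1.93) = 4.68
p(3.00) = 327.00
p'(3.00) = 383.00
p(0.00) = -3.00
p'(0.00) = -1.00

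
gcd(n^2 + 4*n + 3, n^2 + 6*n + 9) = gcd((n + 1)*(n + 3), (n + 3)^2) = n + 3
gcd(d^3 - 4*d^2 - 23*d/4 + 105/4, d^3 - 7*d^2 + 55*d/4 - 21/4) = d^2 - 13*d/2 + 21/2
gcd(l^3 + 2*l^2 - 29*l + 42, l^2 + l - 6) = l - 2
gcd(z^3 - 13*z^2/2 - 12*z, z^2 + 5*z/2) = z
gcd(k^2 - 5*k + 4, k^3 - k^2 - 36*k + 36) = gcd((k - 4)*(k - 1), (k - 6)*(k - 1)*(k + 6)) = k - 1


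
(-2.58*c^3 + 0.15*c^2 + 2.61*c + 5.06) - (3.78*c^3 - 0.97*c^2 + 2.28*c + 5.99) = -6.36*c^3 + 1.12*c^2 + 0.33*c - 0.930000000000001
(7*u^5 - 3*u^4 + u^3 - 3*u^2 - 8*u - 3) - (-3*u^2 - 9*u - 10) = 7*u^5 - 3*u^4 + u^3 + u + 7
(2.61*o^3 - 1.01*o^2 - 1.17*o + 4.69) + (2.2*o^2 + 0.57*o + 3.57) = 2.61*o^3 + 1.19*o^2 - 0.6*o + 8.26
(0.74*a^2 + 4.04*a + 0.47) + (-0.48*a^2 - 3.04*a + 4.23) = 0.26*a^2 + 1.0*a + 4.7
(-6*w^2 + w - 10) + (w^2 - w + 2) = -5*w^2 - 8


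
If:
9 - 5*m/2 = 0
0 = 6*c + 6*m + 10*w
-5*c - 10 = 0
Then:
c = -2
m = 18/5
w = -24/25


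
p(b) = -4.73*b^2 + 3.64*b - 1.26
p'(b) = 3.64 - 9.46*b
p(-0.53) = -4.52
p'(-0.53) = 8.65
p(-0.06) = -1.50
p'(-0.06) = 4.21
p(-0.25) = -2.47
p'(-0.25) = 6.00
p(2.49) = -21.52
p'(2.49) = -19.92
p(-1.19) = -12.29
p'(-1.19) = 14.90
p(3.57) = -48.55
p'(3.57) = -30.13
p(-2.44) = -38.30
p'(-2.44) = 26.72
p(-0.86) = -7.89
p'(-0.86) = 11.78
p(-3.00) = -54.75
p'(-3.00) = 32.02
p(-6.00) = -193.38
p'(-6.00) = 60.40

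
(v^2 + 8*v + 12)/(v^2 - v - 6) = (v + 6)/(v - 3)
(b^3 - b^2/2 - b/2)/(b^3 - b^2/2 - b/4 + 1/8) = 4*b*(b - 1)/(4*b^2 - 4*b + 1)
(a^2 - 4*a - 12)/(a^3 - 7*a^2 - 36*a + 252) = (a + 2)/(a^2 - a - 42)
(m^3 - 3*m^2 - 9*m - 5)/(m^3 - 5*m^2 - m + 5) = (m + 1)/(m - 1)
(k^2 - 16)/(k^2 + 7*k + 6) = (k^2 - 16)/(k^2 + 7*k + 6)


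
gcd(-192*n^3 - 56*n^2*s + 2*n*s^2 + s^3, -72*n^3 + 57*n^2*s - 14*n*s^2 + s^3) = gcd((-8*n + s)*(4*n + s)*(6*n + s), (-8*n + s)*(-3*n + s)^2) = -8*n + s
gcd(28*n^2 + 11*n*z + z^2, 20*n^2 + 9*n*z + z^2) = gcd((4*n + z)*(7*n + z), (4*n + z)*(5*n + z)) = 4*n + z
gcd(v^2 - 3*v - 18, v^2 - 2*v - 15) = v + 3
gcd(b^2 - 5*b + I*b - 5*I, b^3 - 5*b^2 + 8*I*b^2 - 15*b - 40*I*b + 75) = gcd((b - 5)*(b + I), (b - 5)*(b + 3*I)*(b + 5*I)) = b - 5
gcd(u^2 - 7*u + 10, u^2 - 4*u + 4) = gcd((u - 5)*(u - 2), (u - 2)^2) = u - 2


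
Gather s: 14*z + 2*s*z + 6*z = 2*s*z + 20*z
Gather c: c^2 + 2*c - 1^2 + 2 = c^2 + 2*c + 1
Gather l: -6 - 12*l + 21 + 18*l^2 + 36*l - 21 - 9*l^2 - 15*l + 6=9*l^2 + 9*l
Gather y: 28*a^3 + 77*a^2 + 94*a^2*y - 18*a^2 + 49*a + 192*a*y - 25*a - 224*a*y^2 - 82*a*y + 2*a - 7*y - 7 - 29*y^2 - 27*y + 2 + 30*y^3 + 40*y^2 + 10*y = 28*a^3 + 59*a^2 + 26*a + 30*y^3 + y^2*(11 - 224*a) + y*(94*a^2 + 110*a - 24) - 5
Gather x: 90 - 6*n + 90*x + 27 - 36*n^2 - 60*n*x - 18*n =-36*n^2 - 24*n + x*(90 - 60*n) + 117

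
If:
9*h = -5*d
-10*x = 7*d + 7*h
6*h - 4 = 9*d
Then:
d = -12/37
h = 20/111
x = 56/555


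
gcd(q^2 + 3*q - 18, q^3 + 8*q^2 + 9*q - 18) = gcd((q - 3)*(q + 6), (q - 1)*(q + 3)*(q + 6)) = q + 6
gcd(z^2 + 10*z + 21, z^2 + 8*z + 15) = z + 3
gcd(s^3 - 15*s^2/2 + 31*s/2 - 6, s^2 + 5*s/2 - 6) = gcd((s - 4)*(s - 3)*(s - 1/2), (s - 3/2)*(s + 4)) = 1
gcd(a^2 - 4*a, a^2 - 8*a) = a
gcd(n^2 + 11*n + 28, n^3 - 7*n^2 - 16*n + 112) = n + 4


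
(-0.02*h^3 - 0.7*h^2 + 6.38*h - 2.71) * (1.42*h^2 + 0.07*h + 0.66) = -0.0284*h^5 - 0.9954*h^4 + 8.9974*h^3 - 3.8636*h^2 + 4.0211*h - 1.7886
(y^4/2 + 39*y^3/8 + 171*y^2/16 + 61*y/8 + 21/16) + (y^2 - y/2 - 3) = y^4/2 + 39*y^3/8 + 187*y^2/16 + 57*y/8 - 27/16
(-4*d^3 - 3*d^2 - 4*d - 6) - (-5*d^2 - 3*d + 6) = -4*d^3 + 2*d^2 - d - 12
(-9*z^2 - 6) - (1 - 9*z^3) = 9*z^3 - 9*z^2 - 7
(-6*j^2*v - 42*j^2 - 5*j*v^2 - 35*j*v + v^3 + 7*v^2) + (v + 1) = -6*j^2*v - 42*j^2 - 5*j*v^2 - 35*j*v + v^3 + 7*v^2 + v + 1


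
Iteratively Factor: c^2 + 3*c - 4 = (c + 4)*(c - 1)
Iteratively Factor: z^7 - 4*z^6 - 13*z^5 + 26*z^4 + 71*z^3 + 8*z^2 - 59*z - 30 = (z + 2)*(z^6 - 6*z^5 - z^4 + 28*z^3 + 15*z^2 - 22*z - 15) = (z + 1)*(z + 2)*(z^5 - 7*z^4 + 6*z^3 + 22*z^2 - 7*z - 15) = (z - 5)*(z + 1)*(z + 2)*(z^4 - 2*z^3 - 4*z^2 + 2*z + 3) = (z - 5)*(z + 1)^2*(z + 2)*(z^3 - 3*z^2 - z + 3) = (z - 5)*(z + 1)^3*(z + 2)*(z^2 - 4*z + 3) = (z - 5)*(z - 1)*(z + 1)^3*(z + 2)*(z - 3)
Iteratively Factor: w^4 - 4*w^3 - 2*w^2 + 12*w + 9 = (w + 1)*(w^3 - 5*w^2 + 3*w + 9) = (w - 3)*(w + 1)*(w^2 - 2*w - 3) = (w - 3)^2*(w + 1)*(w + 1)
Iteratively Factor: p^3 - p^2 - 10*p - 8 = (p + 2)*(p^2 - 3*p - 4) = (p + 1)*(p + 2)*(p - 4)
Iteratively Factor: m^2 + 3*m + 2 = (m + 2)*(m + 1)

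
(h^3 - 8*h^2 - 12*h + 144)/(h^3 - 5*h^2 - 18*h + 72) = (h - 6)/(h - 3)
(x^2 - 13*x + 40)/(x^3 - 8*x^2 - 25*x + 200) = 1/(x + 5)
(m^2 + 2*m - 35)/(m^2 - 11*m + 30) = (m + 7)/(m - 6)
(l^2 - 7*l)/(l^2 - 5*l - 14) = l/(l + 2)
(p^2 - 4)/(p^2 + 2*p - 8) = (p + 2)/(p + 4)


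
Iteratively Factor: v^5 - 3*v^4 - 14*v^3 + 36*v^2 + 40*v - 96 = (v - 2)*(v^4 - v^3 - 16*v^2 + 4*v + 48) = (v - 2)*(v + 2)*(v^3 - 3*v^2 - 10*v + 24) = (v - 2)^2*(v + 2)*(v^2 - v - 12) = (v - 2)^2*(v + 2)*(v + 3)*(v - 4)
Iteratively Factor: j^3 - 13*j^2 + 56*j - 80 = (j - 4)*(j^2 - 9*j + 20) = (j - 5)*(j - 4)*(j - 4)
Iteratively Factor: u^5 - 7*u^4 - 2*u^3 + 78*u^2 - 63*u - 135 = (u - 5)*(u^4 - 2*u^3 - 12*u^2 + 18*u + 27) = (u - 5)*(u + 1)*(u^3 - 3*u^2 - 9*u + 27) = (u - 5)*(u + 1)*(u + 3)*(u^2 - 6*u + 9) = (u - 5)*(u - 3)*(u + 1)*(u + 3)*(u - 3)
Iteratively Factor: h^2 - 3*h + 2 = (h - 2)*(h - 1)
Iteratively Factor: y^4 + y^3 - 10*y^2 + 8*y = (y)*(y^3 + y^2 - 10*y + 8) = y*(y + 4)*(y^2 - 3*y + 2) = y*(y - 1)*(y + 4)*(y - 2)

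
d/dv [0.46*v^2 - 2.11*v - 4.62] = 0.92*v - 2.11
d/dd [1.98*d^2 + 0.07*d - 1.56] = 3.96*d + 0.07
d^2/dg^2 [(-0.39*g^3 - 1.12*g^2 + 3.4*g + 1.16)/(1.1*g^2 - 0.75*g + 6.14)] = (1.77635683940025e-15*g^4 + 11.20937*g^3 + 64.58418*g^2 - 231.740664*g - 67.497384)/(1.331*g^6 - 2.7225*g^5 + 24.14445*g^4 - 30.814875*g^3 + 134.76993*g^2 - 84.8241*g + 231.475544)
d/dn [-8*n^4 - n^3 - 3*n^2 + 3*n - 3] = -32*n^3 - 3*n^2 - 6*n + 3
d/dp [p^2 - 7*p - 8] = 2*p - 7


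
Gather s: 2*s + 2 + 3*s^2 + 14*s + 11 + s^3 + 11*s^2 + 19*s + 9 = s^3 + 14*s^2 + 35*s + 22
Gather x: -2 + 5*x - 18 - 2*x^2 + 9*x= -2*x^2 + 14*x - 20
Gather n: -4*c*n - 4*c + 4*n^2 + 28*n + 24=-4*c + 4*n^2 + n*(28 - 4*c) + 24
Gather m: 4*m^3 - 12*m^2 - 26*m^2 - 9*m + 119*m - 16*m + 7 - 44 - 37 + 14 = 4*m^3 - 38*m^2 + 94*m - 60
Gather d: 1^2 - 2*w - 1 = -2*w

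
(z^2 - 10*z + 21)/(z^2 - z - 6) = (z - 7)/(z + 2)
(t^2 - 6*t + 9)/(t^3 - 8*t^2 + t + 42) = (t - 3)/(t^2 - 5*t - 14)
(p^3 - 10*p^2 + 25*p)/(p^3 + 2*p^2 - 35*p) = (p - 5)/(p + 7)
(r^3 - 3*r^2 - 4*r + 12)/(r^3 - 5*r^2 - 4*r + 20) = (r - 3)/(r - 5)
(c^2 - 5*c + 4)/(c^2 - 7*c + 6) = (c - 4)/(c - 6)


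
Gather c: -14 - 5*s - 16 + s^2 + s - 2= s^2 - 4*s - 32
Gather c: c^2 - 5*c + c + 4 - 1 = c^2 - 4*c + 3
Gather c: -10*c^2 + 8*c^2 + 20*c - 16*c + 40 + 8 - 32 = -2*c^2 + 4*c + 16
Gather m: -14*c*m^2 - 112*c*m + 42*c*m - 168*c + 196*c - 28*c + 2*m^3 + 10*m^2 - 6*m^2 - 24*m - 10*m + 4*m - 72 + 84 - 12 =2*m^3 + m^2*(4 - 14*c) + m*(-70*c - 30)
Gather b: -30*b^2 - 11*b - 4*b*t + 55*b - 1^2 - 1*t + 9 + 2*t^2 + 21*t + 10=-30*b^2 + b*(44 - 4*t) + 2*t^2 + 20*t + 18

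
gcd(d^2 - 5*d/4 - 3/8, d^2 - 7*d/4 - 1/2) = d + 1/4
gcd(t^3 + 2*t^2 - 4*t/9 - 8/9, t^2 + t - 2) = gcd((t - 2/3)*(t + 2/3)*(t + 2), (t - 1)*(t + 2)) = t + 2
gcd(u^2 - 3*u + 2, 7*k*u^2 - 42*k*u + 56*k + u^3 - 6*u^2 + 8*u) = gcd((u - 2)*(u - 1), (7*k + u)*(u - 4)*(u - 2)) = u - 2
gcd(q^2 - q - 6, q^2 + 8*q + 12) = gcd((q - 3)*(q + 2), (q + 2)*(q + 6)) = q + 2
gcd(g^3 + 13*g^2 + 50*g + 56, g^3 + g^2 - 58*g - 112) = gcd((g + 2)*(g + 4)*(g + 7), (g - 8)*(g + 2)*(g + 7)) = g^2 + 9*g + 14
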